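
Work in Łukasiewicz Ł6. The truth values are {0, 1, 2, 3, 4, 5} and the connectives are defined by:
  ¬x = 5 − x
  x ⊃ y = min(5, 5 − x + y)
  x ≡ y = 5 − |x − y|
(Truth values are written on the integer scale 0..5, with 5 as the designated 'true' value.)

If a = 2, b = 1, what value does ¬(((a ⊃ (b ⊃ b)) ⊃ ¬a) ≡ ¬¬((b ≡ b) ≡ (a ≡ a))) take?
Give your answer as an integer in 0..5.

2

b ⊃ b = 1 ⊃ 1 = 5
a ⊃ (b ⊃ b) = 2 ⊃ 5 = 5
¬a = ¬2 = 3
(a ⊃ (b ⊃ b)) ⊃ ¬a = 5 ⊃ 3 = 3
b ≡ b = 1 ≡ 1 = 5
a ≡ a = 2 ≡ 2 = 5
(b ≡ b) ≡ (a ≡ a) = 5 ≡ 5 = 5
¬((b ≡ b) ≡ (a ≡ a)) = ¬5 = 0
¬¬((b ≡ b) ≡ (a ≡ a)) = ¬0 = 5
((a ⊃ (b ⊃ b)) ⊃ ¬a) ≡ ¬¬((b ≡ b) ≡ (a ≡ a)) = 3 ≡ 5 = 3
¬(((a ⊃ (b ⊃ b)) ⊃ ¬a) ≡ ¬¬((b ≡ b) ≡ (a ≡ a))) = ¬3 = 2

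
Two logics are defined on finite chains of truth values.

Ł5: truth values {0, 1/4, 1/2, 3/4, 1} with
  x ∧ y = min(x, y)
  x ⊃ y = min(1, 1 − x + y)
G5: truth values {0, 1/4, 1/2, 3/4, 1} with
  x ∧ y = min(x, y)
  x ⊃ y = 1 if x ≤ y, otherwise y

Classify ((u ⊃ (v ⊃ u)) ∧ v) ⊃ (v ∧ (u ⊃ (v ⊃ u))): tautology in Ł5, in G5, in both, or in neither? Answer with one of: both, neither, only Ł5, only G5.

In Ł5: every assignment gives 1 — tautology.
In G5: every assignment gives 1 — tautology.

both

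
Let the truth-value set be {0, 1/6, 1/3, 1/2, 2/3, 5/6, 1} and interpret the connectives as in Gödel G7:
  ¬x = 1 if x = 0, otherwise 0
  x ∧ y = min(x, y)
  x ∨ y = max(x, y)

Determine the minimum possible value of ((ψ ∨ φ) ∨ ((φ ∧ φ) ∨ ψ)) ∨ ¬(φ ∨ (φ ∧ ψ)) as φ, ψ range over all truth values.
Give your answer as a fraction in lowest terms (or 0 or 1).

1/6

Take φ = 1/6, ψ = 0:
ψ ∨ φ = 0 ∨ 1/6 = 1/6
φ ∧ φ = 1/6 ∧ 1/6 = 1/6
(φ ∧ φ) ∨ ψ = 1/6 ∨ 0 = 1/6
(ψ ∨ φ) ∨ ((φ ∧ φ) ∨ ψ) = 1/6 ∨ 1/6 = 1/6
φ ∧ ψ = 1/6 ∧ 0 = 0
φ ∨ (φ ∧ ψ) = 1/6 ∨ 0 = 1/6
¬(φ ∨ (φ ∧ ψ)) = ¬1/6 = 0
((ψ ∨ φ) ∨ ((φ ∧ φ) ∨ ψ)) ∨ ¬(φ ∨ (φ ∧ ψ)) = 1/6 ∨ 0 = 1/6
No assignment yields a value below 1/6, so this is the minimum.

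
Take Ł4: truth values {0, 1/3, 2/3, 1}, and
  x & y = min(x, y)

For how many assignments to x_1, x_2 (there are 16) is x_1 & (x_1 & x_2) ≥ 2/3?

4

x_1 = 0, x_2 = 0 ↦ 0  <
x_1 = 0, x_2 = 1/3 ↦ 0  <
x_1 = 0, x_2 = 2/3 ↦ 0  <
x_1 = 0, x_2 = 1 ↦ 0  <
x_1 = 1/3, x_2 = 0 ↦ 0  <
x_1 = 1/3, x_2 = 1/3 ↦ 1/3  <
x_1 = 1/3, x_2 = 2/3 ↦ 1/3  <
x_1 = 1/3, x_2 = 1 ↦ 1/3  <
x_1 = 2/3, x_2 = 0 ↦ 0  <
x_1 = 2/3, x_2 = 1/3 ↦ 1/3  <
x_1 = 2/3, x_2 = 2/3 ↦ 2/3  ≥
x_1 = 2/3, x_2 = 1 ↦ 2/3  ≥
x_1 = 1, x_2 = 0 ↦ 0  <
x_1 = 1, x_2 = 1/3 ↦ 1/3  <
x_1 = 1, x_2 = 2/3 ↦ 2/3  ≥
x_1 = 1, x_2 = 1 ↦ 1  ≥
So 4 of the 16 assignments meet the threshold.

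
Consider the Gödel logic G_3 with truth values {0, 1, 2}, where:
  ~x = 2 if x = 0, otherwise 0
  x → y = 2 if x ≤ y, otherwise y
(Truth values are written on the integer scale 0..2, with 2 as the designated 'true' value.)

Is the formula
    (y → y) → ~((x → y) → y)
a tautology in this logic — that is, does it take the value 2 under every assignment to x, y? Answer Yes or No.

No

Counterexample: take x = 0, y = 1.
y → y = 1 → 1 = 2
x → y = 0 → 1 = 2
(x → y) → y = 2 → 1 = 1
~((x → y) → y) = ~1 = 0
(y → y) → ~((x → y) → y) = 2 → 0 = 0
This gives 0 ≠ 2.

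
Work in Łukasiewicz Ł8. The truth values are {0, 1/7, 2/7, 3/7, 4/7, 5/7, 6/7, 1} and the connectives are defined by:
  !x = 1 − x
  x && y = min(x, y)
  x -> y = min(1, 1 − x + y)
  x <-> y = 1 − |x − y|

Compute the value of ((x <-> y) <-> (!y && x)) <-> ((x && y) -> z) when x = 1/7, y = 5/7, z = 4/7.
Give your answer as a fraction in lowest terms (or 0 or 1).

x <-> y = 1/7 <-> 5/7 = 3/7
!y = !5/7 = 2/7
!y && x = 2/7 && 1/7 = 1/7
(x <-> y) <-> (!y && x) = 3/7 <-> 1/7 = 5/7
x && y = 1/7 && 5/7 = 1/7
(x && y) -> z = 1/7 -> 4/7 = 1
((x <-> y) <-> (!y && x)) <-> ((x && y) -> z) = 5/7 <-> 1 = 5/7

5/7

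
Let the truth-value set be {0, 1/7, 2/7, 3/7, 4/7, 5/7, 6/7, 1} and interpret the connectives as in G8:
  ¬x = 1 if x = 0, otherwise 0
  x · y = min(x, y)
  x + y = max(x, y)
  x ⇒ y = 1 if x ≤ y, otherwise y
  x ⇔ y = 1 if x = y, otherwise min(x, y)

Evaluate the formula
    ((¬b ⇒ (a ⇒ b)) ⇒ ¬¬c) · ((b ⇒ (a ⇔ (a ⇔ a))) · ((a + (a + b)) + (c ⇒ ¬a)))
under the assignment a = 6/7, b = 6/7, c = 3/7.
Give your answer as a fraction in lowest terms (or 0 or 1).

6/7

¬b = ¬6/7 = 0
a ⇒ b = 6/7 ⇒ 6/7 = 1
¬b ⇒ (a ⇒ b) = 0 ⇒ 1 = 1
¬c = ¬3/7 = 0
¬¬c = ¬0 = 1
(¬b ⇒ (a ⇒ b)) ⇒ ¬¬c = 1 ⇒ 1 = 1
a ⇔ a = 6/7 ⇔ 6/7 = 1
a ⇔ (a ⇔ a) = 6/7 ⇔ 1 = 6/7
b ⇒ (a ⇔ (a ⇔ a)) = 6/7 ⇒ 6/7 = 1
a + b = 6/7 + 6/7 = 6/7
a + (a + b) = 6/7 + 6/7 = 6/7
¬a = ¬6/7 = 0
c ⇒ ¬a = 3/7 ⇒ 0 = 0
(a + (a + b)) + (c ⇒ ¬a) = 6/7 + 0 = 6/7
(b ⇒ (a ⇔ (a ⇔ a))) · ((a + (a + b)) + (c ⇒ ¬a)) = 1 · 6/7 = 6/7
((¬b ⇒ (a ⇒ b)) ⇒ ¬¬c) · ((b ⇒ (a ⇔ (a ⇔ a))) · ((a + (a + b)) + (c ⇒ ¬a))) = 1 · 6/7 = 6/7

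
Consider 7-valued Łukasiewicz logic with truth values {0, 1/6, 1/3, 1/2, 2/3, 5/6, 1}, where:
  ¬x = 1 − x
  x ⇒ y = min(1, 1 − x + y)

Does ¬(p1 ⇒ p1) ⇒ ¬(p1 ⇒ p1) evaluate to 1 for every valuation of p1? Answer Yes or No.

p1 = 0 ↦ 1
p1 = 1/6 ↦ 1
p1 = 1/3 ↦ 1
p1 = 1/2 ↦ 1
p1 = 2/3 ↦ 1
p1 = 5/6 ↦ 1
p1 = 1 ↦ 1
Every assignment gives a value ≥ 1.

Yes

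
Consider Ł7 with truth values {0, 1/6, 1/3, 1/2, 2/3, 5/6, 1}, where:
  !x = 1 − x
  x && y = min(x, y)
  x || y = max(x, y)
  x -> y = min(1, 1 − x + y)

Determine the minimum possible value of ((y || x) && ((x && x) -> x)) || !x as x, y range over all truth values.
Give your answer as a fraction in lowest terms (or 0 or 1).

Take x = 1/2, y = 0:
y || x = 0 || 1/2 = 1/2
x && x = 1/2 && 1/2 = 1/2
(x && x) -> x = 1/2 -> 1/2 = 1
(y || x) && ((x && x) -> x) = 1/2 && 1 = 1/2
!x = !1/2 = 1/2
((y || x) && ((x && x) -> x)) || !x = 1/2 || 1/2 = 1/2
No assignment yields a value below 1/2, so this is the minimum.

1/2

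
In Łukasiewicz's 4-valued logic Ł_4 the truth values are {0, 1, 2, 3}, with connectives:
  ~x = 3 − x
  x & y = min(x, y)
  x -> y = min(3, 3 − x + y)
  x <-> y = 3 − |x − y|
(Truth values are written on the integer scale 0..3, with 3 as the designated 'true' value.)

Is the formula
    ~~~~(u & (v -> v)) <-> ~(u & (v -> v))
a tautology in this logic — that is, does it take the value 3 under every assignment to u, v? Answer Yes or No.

No

Counterexample: take u = 0, v = 0.
v -> v = 0 -> 0 = 3
u & (v -> v) = 0 & 3 = 0
~(u & (v -> v)) = ~0 = 3
~~(u & (v -> v)) = ~3 = 0
~~~(u & (v -> v)) = ~0 = 3
~~~~(u & (v -> v)) = ~3 = 0
~~~~(u & (v -> v)) <-> ~(u & (v -> v)) = 0 <-> 3 = 0
This gives 0 ≠ 3.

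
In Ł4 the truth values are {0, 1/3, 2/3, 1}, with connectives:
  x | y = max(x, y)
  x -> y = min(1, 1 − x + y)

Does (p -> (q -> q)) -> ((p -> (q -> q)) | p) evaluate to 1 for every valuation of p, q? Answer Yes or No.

Yes

p = 0, q = 0 ↦ 1
p = 0, q = 1/3 ↦ 1
p = 0, q = 2/3 ↦ 1
p = 0, q = 1 ↦ 1
p = 1/3, q = 0 ↦ 1
p = 1/3, q = 1/3 ↦ 1
p = 1/3, q = 2/3 ↦ 1
p = 1/3, q = 1 ↦ 1
p = 2/3, q = 0 ↦ 1
p = 2/3, q = 1/3 ↦ 1
p = 2/3, q = 2/3 ↦ 1
p = 2/3, q = 1 ↦ 1
p = 1, q = 0 ↦ 1
p = 1, q = 1/3 ↦ 1
p = 1, q = 2/3 ↦ 1
p = 1, q = 1 ↦ 1
Every assignment gives a value ≥ 1.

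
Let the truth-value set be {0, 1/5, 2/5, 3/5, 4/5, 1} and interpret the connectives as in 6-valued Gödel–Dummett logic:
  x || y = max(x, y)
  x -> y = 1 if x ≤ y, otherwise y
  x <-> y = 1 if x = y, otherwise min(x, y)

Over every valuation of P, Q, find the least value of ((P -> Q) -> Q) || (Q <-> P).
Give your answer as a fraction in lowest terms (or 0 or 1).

Take P = 0, Q = 1/5:
P -> Q = 0 -> 1/5 = 1
(P -> Q) -> Q = 1 -> 1/5 = 1/5
Q <-> P = 1/5 <-> 0 = 0
((P -> Q) -> Q) || (Q <-> P) = 1/5 || 0 = 1/5
No assignment yields a value below 1/5, so this is the minimum.

1/5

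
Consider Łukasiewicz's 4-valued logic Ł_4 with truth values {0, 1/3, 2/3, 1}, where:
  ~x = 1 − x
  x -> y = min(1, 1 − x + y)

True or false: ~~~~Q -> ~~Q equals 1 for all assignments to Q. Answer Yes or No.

Yes

Q = 0 ↦ 1
Q = 1/3 ↦ 1
Q = 2/3 ↦ 1
Q = 1 ↦ 1
Every assignment gives a value ≥ 1.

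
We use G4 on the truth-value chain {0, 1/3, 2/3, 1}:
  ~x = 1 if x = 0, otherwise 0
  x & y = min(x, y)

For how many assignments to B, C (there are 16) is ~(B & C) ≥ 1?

B = 0, C = 0 ↦ 1  ≥
B = 0, C = 1/3 ↦ 1  ≥
B = 0, C = 2/3 ↦ 1  ≥
B = 0, C = 1 ↦ 1  ≥
B = 1/3, C = 0 ↦ 1  ≥
B = 1/3, C = 1/3 ↦ 0  <
B = 1/3, C = 2/3 ↦ 0  <
B = 1/3, C = 1 ↦ 0  <
B = 2/3, C = 0 ↦ 1  ≥
B = 2/3, C = 1/3 ↦ 0  <
B = 2/3, C = 2/3 ↦ 0  <
B = 2/3, C = 1 ↦ 0  <
B = 1, C = 0 ↦ 1  ≥
B = 1, C = 1/3 ↦ 0  <
B = 1, C = 2/3 ↦ 0  <
B = 1, C = 1 ↦ 0  <
So 7 of the 16 assignments meet the threshold.

7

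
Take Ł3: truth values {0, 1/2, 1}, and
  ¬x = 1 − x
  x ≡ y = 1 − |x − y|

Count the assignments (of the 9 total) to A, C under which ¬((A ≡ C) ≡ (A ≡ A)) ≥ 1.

2

A = 0, C = 0 ↦ 0  <
A = 0, C = 1/2 ↦ 1/2  <
A = 0, C = 1 ↦ 1  ≥
A = 1/2, C = 0 ↦ 1/2  <
A = 1/2, C = 1/2 ↦ 0  <
A = 1/2, C = 1 ↦ 1/2  <
A = 1, C = 0 ↦ 1  ≥
A = 1, C = 1/2 ↦ 1/2  <
A = 1, C = 1 ↦ 0  <
So 2 of the 9 assignments meet the threshold.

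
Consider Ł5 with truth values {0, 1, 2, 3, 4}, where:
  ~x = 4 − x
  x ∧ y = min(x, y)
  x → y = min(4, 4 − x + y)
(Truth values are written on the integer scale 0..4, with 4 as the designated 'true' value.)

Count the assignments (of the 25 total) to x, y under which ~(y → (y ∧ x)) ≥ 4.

1

value 4: 1 assignment (counts)
value 3: 2 assignments
value 2: 3 assignments
value 1: 4 assignments
value 0: 15 assignments
So 1 of the 25 assignments meets the threshold.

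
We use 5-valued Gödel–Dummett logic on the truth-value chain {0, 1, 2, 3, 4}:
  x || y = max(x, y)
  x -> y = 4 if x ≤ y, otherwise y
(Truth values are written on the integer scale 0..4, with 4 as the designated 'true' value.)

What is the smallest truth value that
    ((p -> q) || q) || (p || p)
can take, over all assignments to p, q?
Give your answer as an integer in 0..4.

1

Take p = 1, q = 0:
p -> q = 1 -> 0 = 0
(p -> q) || q = 0 || 0 = 0
p || p = 1 || 1 = 1
((p -> q) || q) || (p || p) = 0 || 1 = 1
No assignment yields a value below 1, so this is the minimum.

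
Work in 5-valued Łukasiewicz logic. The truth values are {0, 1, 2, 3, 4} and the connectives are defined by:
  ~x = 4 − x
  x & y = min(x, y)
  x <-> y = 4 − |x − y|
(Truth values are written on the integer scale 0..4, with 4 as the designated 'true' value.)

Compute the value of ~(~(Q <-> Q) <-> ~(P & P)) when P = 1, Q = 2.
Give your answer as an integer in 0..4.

Q <-> Q = 2 <-> 2 = 4
~(Q <-> Q) = ~4 = 0
P & P = 1 & 1 = 1
~(P & P) = ~1 = 3
~(Q <-> Q) <-> ~(P & P) = 0 <-> 3 = 1
~(~(Q <-> Q) <-> ~(P & P)) = ~1 = 3

3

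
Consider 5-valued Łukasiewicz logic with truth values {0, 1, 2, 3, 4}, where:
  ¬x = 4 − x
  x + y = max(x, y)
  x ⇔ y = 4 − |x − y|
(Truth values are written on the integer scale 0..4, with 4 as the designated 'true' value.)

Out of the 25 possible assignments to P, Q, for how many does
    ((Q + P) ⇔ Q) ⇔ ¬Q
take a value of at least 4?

3

value 4: 3 assignments (counts)
value 3: 5 assignments
value 2: 6 assignments
value 1: 5 assignments
value 0: 6 assignments
So 3 of the 25 assignments meet the threshold.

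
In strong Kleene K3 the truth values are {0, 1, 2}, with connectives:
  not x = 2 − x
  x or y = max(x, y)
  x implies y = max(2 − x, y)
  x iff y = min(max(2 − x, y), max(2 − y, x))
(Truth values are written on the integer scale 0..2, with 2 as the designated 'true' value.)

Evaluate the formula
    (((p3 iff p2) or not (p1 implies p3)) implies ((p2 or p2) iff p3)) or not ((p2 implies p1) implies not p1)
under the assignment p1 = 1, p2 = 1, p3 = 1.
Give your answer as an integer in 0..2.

p3 iff p2 = 1 iff 1 = 1
p1 implies p3 = 1 implies 1 = 1
not (p1 implies p3) = not 1 = 1
(p3 iff p2) or not (p1 implies p3) = 1 or 1 = 1
p2 or p2 = 1 or 1 = 1
(p2 or p2) iff p3 = 1 iff 1 = 1
((p3 iff p2) or not (p1 implies p3)) implies ((p2 or p2) iff p3) = 1 implies 1 = 1
p2 implies p1 = 1 implies 1 = 1
not p1 = not 1 = 1
(p2 implies p1) implies not p1 = 1 implies 1 = 1
not ((p2 implies p1) implies not p1) = not 1 = 1
(((p3 iff p2) or not (p1 implies p3)) implies ((p2 or p2) iff p3)) or not ((p2 implies p1) implies not p1) = 1 or 1 = 1

1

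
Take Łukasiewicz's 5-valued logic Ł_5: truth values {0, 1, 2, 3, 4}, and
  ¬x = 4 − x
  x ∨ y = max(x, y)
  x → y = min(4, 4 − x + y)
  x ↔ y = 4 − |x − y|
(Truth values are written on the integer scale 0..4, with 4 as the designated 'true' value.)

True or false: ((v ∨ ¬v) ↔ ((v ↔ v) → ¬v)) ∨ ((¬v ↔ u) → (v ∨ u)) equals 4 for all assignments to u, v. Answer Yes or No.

No

Counterexample: take u = 1, v = 3.
¬v = ¬3 = 1
v ∨ ¬v = 3 ∨ 1 = 3
v ↔ v = 3 ↔ 3 = 4
¬v = ¬3 = 1
(v ↔ v) → ¬v = 4 → 1 = 1
(v ∨ ¬v) ↔ ((v ↔ v) → ¬v) = 3 ↔ 1 = 2
¬v = ¬3 = 1
¬v ↔ u = 1 ↔ 1 = 4
v ∨ u = 3 ∨ 1 = 3
(¬v ↔ u) → (v ∨ u) = 4 → 3 = 3
((v ∨ ¬v) ↔ ((v ↔ v) → ¬v)) ∨ ((¬v ↔ u) → (v ∨ u)) = 2 ∨ 3 = 3
This gives 3 ≠ 4.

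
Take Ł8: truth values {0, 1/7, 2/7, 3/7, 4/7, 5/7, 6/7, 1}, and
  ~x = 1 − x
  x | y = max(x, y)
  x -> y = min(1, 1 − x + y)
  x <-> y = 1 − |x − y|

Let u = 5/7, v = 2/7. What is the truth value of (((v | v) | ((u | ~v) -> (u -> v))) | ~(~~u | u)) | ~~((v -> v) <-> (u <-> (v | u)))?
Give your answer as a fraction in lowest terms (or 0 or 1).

1

v | v = 2/7 | 2/7 = 2/7
~v = ~2/7 = 5/7
u | ~v = 5/7 | 5/7 = 5/7
u -> v = 5/7 -> 2/7 = 4/7
(u | ~v) -> (u -> v) = 5/7 -> 4/7 = 6/7
(v | v) | ((u | ~v) -> (u -> v)) = 2/7 | 6/7 = 6/7
~u = ~5/7 = 2/7
~~u = ~2/7 = 5/7
~~u | u = 5/7 | 5/7 = 5/7
~(~~u | u) = ~5/7 = 2/7
((v | v) | ((u | ~v) -> (u -> v))) | ~(~~u | u) = 6/7 | 2/7 = 6/7
v -> v = 2/7 -> 2/7 = 1
v | u = 2/7 | 5/7 = 5/7
u <-> (v | u) = 5/7 <-> 5/7 = 1
(v -> v) <-> (u <-> (v | u)) = 1 <-> 1 = 1
~((v -> v) <-> (u <-> (v | u))) = ~1 = 0
~~((v -> v) <-> (u <-> (v | u))) = ~0 = 1
(((v | v) | ((u | ~v) -> (u -> v))) | ~(~~u | u)) | ~~((v -> v) <-> (u <-> (v | u))) = 6/7 | 1 = 1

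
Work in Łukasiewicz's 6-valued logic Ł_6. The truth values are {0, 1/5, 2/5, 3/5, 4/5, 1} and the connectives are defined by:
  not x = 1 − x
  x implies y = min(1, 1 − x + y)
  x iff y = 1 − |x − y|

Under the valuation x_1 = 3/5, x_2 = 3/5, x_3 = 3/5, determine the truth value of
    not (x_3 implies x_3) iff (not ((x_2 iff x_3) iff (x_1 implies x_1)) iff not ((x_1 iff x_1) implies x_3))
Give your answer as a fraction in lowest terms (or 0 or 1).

2/5

x_3 implies x_3 = 3/5 implies 3/5 = 1
not (x_3 implies x_3) = not 1 = 0
x_2 iff x_3 = 3/5 iff 3/5 = 1
x_1 implies x_1 = 3/5 implies 3/5 = 1
(x_2 iff x_3) iff (x_1 implies x_1) = 1 iff 1 = 1
not ((x_2 iff x_3) iff (x_1 implies x_1)) = not 1 = 0
x_1 iff x_1 = 3/5 iff 3/5 = 1
(x_1 iff x_1) implies x_3 = 1 implies 3/5 = 3/5
not ((x_1 iff x_1) implies x_3) = not 3/5 = 2/5
not ((x_2 iff x_3) iff (x_1 implies x_1)) iff not ((x_1 iff x_1) implies x_3) = 0 iff 2/5 = 3/5
not (x_3 implies x_3) iff (not ((x_2 iff x_3) iff (x_1 implies x_1)) iff not ((x_1 iff x_1) implies x_3)) = 0 iff 3/5 = 2/5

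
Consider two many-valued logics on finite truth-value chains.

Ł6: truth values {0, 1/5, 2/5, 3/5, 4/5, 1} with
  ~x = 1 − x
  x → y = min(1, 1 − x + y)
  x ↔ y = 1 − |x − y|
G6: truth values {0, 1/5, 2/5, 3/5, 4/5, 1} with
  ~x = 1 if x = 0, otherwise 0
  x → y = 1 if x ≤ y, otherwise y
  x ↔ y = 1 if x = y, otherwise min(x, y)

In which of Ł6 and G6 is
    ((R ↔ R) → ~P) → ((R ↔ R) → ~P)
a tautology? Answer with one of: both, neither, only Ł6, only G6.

both

In Ł6: every assignment gives 1 — tautology.
In G6: every assignment gives 1 — tautology.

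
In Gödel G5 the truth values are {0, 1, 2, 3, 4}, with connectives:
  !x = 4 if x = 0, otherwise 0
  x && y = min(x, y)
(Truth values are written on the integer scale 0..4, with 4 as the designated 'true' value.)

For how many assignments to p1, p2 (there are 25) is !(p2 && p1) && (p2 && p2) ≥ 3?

2

value 4: 1 assignment (counts)
value 3: 1 assignment (counts)
value 2: 1 assignment
value 1: 1 assignment
value 0: 21 assignments
So 2 of the 25 assignments meet the threshold.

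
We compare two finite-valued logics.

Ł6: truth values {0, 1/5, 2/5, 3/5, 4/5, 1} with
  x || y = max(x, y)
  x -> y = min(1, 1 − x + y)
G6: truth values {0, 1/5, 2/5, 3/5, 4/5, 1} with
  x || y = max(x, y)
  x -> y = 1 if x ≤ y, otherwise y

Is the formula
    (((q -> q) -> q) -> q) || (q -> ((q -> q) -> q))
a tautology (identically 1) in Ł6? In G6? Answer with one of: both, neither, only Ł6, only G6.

both

In Ł6: every assignment gives 1 — tautology.
In G6: every assignment gives 1 — tautology.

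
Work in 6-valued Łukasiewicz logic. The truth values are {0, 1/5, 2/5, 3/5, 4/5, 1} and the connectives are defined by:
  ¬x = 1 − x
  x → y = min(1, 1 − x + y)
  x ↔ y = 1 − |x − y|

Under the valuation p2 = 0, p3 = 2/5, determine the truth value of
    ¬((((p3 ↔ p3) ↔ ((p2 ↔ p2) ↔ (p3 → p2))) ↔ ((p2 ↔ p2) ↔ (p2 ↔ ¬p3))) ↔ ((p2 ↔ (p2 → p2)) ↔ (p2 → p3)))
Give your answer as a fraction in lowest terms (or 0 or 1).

4/5

p3 ↔ p3 = 2/5 ↔ 2/5 = 1
p2 ↔ p2 = 0 ↔ 0 = 1
p3 → p2 = 2/5 → 0 = 3/5
(p2 ↔ p2) ↔ (p3 → p2) = 1 ↔ 3/5 = 3/5
(p3 ↔ p3) ↔ ((p2 ↔ p2) ↔ (p3 → p2)) = 1 ↔ 3/5 = 3/5
p2 ↔ p2 = 0 ↔ 0 = 1
¬p3 = ¬2/5 = 3/5
p2 ↔ ¬p3 = 0 ↔ 3/5 = 2/5
(p2 ↔ p2) ↔ (p2 ↔ ¬p3) = 1 ↔ 2/5 = 2/5
((p3 ↔ p3) ↔ ((p2 ↔ p2) ↔ (p3 → p2))) ↔ ((p2 ↔ p2) ↔ (p2 ↔ ¬p3)) = 3/5 ↔ 2/5 = 4/5
p2 → p2 = 0 → 0 = 1
p2 ↔ (p2 → p2) = 0 ↔ 1 = 0
p2 → p3 = 0 → 2/5 = 1
(p2 ↔ (p2 → p2)) ↔ (p2 → p3) = 0 ↔ 1 = 0
(((p3 ↔ p3) ↔ ((p2 ↔ p2) ↔ (p3 → p2))) ↔ ((p2 ↔ p2) ↔ (p2 ↔ ¬p3))) ↔ ((p2 ↔ (p2 → p2)) ↔ (p2 → p3)) = 4/5 ↔ 0 = 1/5
¬((((p3 ↔ p3) ↔ ((p2 ↔ p2) ↔ (p3 → p2))) ↔ ((p2 ↔ p2) ↔ (p2 ↔ ¬p3))) ↔ ((p2 ↔ (p2 → p2)) ↔ (p2 → p3))) = ¬1/5 = 4/5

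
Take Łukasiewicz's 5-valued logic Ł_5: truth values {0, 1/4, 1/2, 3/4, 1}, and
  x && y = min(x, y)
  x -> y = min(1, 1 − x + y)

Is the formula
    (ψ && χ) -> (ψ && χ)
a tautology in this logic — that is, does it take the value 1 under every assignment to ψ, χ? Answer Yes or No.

At ψ = 0, χ = 1/2, for instance:
ψ && χ = 0 && 1/2 = 0
(ψ && χ) -> (ψ && χ) = 0 -> 0 = 1
and checking the remaining 24 assignments likewise gives ≥ 1 in every case.

Yes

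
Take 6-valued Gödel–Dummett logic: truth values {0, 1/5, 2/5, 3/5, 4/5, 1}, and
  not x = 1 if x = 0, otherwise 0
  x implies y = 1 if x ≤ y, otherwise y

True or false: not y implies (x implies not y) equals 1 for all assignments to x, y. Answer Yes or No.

At x = 3/5, y = 0, for instance:
not y = not 0 = 1
x implies not y = 3/5 implies 1 = 1
not y implies (x implies not y) = 1 implies 1 = 1
and checking the remaining 35 assignments likewise gives ≥ 1 in every case.

Yes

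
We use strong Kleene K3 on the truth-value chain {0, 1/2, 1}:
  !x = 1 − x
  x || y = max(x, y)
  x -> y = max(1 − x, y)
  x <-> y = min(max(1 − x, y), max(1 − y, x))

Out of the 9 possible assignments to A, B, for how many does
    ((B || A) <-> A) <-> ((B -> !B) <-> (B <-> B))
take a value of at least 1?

3

A = 0, B = 0 ↦ 1  ≥
A = 0, B = 1/2 ↦ 1/2  <
A = 0, B = 1 ↦ 1  ≥
A = 1/2, B = 0 ↦ 1/2  <
A = 1/2, B = 1/2 ↦ 1/2  <
A = 1/2, B = 1 ↦ 1/2  <
A = 1, B = 0 ↦ 1  ≥
A = 1, B = 1/2 ↦ 1/2  <
A = 1, B = 1 ↦ 0  <
So 3 of the 9 assignments meet the threshold.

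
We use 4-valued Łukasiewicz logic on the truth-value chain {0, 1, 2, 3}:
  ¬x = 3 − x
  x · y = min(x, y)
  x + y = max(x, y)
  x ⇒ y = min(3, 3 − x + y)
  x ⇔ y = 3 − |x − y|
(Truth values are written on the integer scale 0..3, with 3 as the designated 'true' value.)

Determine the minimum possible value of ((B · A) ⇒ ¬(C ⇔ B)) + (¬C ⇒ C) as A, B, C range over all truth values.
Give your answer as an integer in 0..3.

Take A = 1, B = 1, C = 1:
B · A = 1 · 1 = 1
C ⇔ B = 1 ⇔ 1 = 3
¬(C ⇔ B) = ¬3 = 0
(B · A) ⇒ ¬(C ⇔ B) = 1 ⇒ 0 = 2
¬C = ¬1 = 2
¬C ⇒ C = 2 ⇒ 1 = 2
((B · A) ⇒ ¬(C ⇔ B)) + (¬C ⇒ C) = 2 + 2 = 2
No assignment yields a value below 2, so this is the minimum.

2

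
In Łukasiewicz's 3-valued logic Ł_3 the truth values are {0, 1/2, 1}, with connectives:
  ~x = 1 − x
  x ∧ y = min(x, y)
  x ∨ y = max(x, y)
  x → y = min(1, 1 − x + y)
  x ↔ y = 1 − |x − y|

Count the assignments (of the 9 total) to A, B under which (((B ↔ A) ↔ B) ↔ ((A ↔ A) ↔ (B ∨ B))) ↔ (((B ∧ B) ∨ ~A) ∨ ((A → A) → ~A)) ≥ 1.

5

A = 0, B = 0 ↦ 1  ≥
A = 0, B = 1/2 ↦ 1/2  <
A = 0, B = 1 ↦ 0  <
A = 1/2, B = 0 ↦ 1  ≥
A = 1/2, B = 1/2 ↦ 1/2  <
A = 1/2, B = 1 ↦ 1/2  <
A = 1, B = 0 ↦ 1  ≥
A = 1, B = 1/2 ↦ 1  ≥
A = 1, B = 1 ↦ 1  ≥
So 5 of the 9 assignments meet the threshold.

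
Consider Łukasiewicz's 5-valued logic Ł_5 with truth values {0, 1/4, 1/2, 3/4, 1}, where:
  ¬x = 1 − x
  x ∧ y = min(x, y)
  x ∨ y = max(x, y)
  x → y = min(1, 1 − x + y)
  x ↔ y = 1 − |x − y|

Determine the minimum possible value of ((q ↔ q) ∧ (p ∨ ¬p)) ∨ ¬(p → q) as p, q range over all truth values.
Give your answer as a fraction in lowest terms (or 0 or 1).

1/2

Take p = 1/2, q = 0:
q ↔ q = 0 ↔ 0 = 1
¬p = ¬1/2 = 1/2
p ∨ ¬p = 1/2 ∨ 1/2 = 1/2
(q ↔ q) ∧ (p ∨ ¬p) = 1 ∧ 1/2 = 1/2
p → q = 1/2 → 0 = 1/2
¬(p → q) = ¬1/2 = 1/2
((q ↔ q) ∧ (p ∨ ¬p)) ∨ ¬(p → q) = 1/2 ∨ 1/2 = 1/2
No assignment yields a value below 1/2, so this is the minimum.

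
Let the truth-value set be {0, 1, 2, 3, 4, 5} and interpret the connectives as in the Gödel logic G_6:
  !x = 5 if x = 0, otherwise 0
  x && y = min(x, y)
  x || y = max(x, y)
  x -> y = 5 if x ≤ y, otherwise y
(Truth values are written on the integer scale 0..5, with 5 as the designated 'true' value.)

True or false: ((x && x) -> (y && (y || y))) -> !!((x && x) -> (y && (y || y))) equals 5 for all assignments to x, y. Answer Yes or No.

At x = 4, y = 1, for instance:
x && x = 4 && 4 = 4
y || y = 1 || 1 = 1
y && (y || y) = 1 && 1 = 1
(x && x) -> (y && (y || y)) = 4 -> 1 = 1
!((x && x) -> (y && (y || y))) = !1 = 0
!!((x && x) -> (y && (y || y))) = !0 = 5
((x && x) -> (y && (y || y))) -> !!((x && x) -> (y && (y || y))) = 1 -> 5 = 5
and checking the remaining 35 assignments likewise gives ≥ 5 in every case.

Yes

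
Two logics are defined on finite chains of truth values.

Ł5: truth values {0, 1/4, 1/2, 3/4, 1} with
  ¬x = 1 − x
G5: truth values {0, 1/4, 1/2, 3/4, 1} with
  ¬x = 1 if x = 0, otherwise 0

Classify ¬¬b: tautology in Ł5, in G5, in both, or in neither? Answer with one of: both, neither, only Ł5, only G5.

In Ł5: at b = 0 the value is 0 — not a tautology.
In G5: at b = 0 the value is 0 — not a tautology.

neither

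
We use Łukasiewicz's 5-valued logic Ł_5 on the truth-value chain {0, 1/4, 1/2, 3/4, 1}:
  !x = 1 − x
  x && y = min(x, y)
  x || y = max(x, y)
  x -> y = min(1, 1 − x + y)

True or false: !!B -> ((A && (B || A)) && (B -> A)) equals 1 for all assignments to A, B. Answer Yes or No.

Counterexample: take A = 0, B = 1/4.
!B = !1/4 = 3/4
!!B = !3/4 = 1/4
B || A = 1/4 || 0 = 1/4
A && (B || A) = 0 && 1/4 = 0
B -> A = 1/4 -> 0 = 3/4
(A && (B || A)) && (B -> A) = 0 && 3/4 = 0
!!B -> ((A && (B || A)) && (B -> A)) = 1/4 -> 0 = 3/4
This gives 3/4 ≠ 1.

No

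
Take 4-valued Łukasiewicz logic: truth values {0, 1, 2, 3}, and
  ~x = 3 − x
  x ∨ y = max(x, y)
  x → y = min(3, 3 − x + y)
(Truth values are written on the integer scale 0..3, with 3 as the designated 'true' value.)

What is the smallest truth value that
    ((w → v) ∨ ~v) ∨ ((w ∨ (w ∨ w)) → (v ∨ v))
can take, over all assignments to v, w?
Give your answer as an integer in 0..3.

2

Take v = 1, w = 2:
w → v = 2 → 1 = 2
~v = ~1 = 2
(w → v) ∨ ~v = 2 ∨ 2 = 2
w ∨ w = 2 ∨ 2 = 2
w ∨ (w ∨ w) = 2 ∨ 2 = 2
v ∨ v = 1 ∨ 1 = 1
(w ∨ (w ∨ w)) → (v ∨ v) = 2 → 1 = 2
((w → v) ∨ ~v) ∨ ((w ∨ (w ∨ w)) → (v ∨ v)) = 2 ∨ 2 = 2
No assignment yields a value below 2, so this is the minimum.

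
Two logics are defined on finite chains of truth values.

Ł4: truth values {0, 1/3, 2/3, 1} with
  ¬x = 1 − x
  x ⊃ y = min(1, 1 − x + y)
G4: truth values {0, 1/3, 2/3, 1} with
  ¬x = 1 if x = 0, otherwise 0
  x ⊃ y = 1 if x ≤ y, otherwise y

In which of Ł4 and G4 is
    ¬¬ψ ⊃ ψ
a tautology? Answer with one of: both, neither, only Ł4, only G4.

In Ł4: every assignment gives 1 — tautology.
In G4: at ψ = 1/3 the value is 1/3 — not a tautology.

only Ł4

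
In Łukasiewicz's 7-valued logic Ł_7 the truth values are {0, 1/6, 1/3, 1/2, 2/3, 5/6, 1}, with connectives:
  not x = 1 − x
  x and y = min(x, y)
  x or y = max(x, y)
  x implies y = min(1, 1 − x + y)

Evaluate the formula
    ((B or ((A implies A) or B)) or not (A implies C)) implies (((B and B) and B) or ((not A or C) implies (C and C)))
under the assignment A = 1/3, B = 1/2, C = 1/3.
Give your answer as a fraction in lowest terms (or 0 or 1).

A implies A = 1/3 implies 1/3 = 1
(A implies A) or B = 1 or 1/2 = 1
B or ((A implies A) or B) = 1/2 or 1 = 1
A implies C = 1/3 implies 1/3 = 1
not (A implies C) = not 1 = 0
(B or ((A implies A) or B)) or not (A implies C) = 1 or 0 = 1
B and B = 1/2 and 1/2 = 1/2
(B and B) and B = 1/2 and 1/2 = 1/2
not A = not 1/3 = 2/3
not A or C = 2/3 or 1/3 = 2/3
C and C = 1/3 and 1/3 = 1/3
(not A or C) implies (C and C) = 2/3 implies 1/3 = 2/3
((B and B) and B) or ((not A or C) implies (C and C)) = 1/2 or 2/3 = 2/3
((B or ((A implies A) or B)) or not (A implies C)) implies (((B and B) and B) or ((not A or C) implies (C and C))) = 1 implies 2/3 = 2/3

2/3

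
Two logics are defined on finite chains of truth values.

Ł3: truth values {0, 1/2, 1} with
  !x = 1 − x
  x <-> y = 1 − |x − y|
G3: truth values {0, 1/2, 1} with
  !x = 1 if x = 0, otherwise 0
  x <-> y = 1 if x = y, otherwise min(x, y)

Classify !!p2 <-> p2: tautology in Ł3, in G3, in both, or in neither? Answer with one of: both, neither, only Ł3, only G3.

only Ł3

In Ł3: every assignment gives 1 — tautology.
In G3: at p2 = 1/2 the value is 1/2 — not a tautology.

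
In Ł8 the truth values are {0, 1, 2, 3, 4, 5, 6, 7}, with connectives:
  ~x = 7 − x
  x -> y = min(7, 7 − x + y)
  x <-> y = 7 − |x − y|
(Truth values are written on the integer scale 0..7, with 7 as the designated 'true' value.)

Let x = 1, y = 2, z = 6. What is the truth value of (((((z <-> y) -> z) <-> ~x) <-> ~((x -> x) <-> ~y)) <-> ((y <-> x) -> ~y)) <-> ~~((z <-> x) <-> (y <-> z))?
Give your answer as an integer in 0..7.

z <-> y = 6 <-> 2 = 3
(z <-> y) -> z = 3 -> 6 = 7
~x = ~1 = 6
((z <-> y) -> z) <-> ~x = 7 <-> 6 = 6
x -> x = 1 -> 1 = 7
~y = ~2 = 5
(x -> x) <-> ~y = 7 <-> 5 = 5
~((x -> x) <-> ~y) = ~5 = 2
(((z <-> y) -> z) <-> ~x) <-> ~((x -> x) <-> ~y) = 6 <-> 2 = 3
y <-> x = 2 <-> 1 = 6
~y = ~2 = 5
(y <-> x) -> ~y = 6 -> 5 = 6
((((z <-> y) -> z) <-> ~x) <-> ~((x -> x) <-> ~y)) <-> ((y <-> x) -> ~y) = 3 <-> 6 = 4
z <-> x = 6 <-> 1 = 2
y <-> z = 2 <-> 6 = 3
(z <-> x) <-> (y <-> z) = 2 <-> 3 = 6
~((z <-> x) <-> (y <-> z)) = ~6 = 1
~~((z <-> x) <-> (y <-> z)) = ~1 = 6
(((((z <-> y) -> z) <-> ~x) <-> ~((x -> x) <-> ~y)) <-> ((y <-> x) -> ~y)) <-> ~~((z <-> x) <-> (y <-> z)) = 4 <-> 6 = 5

5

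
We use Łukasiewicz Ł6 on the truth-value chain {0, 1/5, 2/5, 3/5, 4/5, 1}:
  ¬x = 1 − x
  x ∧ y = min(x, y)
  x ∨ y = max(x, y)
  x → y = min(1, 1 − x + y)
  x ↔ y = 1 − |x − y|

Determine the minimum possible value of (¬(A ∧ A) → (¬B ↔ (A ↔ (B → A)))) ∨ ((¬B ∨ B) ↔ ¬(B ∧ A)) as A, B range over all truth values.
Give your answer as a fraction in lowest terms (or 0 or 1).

3/5

Take A = 2/5, B = 1:
A ∧ A = 2/5 ∧ 2/5 = 2/5
¬(A ∧ A) = ¬2/5 = 3/5
¬B = ¬1 = 0
B → A = 1 → 2/5 = 2/5
A ↔ (B → A) = 2/5 ↔ 2/5 = 1
¬B ↔ (A ↔ (B → A)) = 0 ↔ 1 = 0
¬(A ∧ A) → (¬B ↔ (A ↔ (B → A))) = 3/5 → 0 = 2/5
¬B = ¬1 = 0
¬B ∨ B = 0 ∨ 1 = 1
B ∧ A = 1 ∧ 2/5 = 2/5
¬(B ∧ A) = ¬2/5 = 3/5
(¬B ∨ B) ↔ ¬(B ∧ A) = 1 ↔ 3/5 = 3/5
(¬(A ∧ A) → (¬B ↔ (A ↔ (B → A)))) ∨ ((¬B ∨ B) ↔ ¬(B ∧ A)) = 2/5 ∨ 3/5 = 3/5
No assignment yields a value below 3/5, so this is the minimum.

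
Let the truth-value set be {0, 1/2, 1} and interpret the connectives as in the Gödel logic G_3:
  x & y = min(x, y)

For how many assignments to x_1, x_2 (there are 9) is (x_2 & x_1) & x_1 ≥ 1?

x_1 = 0, x_2 = 0 ↦ 0  <
x_1 = 0, x_2 = 1/2 ↦ 0  <
x_1 = 0, x_2 = 1 ↦ 0  <
x_1 = 1/2, x_2 = 0 ↦ 0  <
x_1 = 1/2, x_2 = 1/2 ↦ 1/2  <
x_1 = 1/2, x_2 = 1 ↦ 1/2  <
x_1 = 1, x_2 = 0 ↦ 0  <
x_1 = 1, x_2 = 1/2 ↦ 1/2  <
x_1 = 1, x_2 = 1 ↦ 1  ≥
So 1 of the 9 assignments meets the threshold.

1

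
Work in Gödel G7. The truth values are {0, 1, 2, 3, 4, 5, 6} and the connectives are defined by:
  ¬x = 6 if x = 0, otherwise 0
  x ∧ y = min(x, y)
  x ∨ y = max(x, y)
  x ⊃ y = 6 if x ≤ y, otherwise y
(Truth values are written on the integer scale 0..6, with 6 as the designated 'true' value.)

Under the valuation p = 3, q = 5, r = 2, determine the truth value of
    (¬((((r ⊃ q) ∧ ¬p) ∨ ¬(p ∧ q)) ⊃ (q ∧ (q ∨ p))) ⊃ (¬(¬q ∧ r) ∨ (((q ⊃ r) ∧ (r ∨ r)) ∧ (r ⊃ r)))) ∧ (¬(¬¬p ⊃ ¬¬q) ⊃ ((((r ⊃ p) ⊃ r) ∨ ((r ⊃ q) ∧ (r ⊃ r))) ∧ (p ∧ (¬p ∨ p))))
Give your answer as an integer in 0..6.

r ⊃ q = 2 ⊃ 5 = 6
¬p = ¬3 = 0
(r ⊃ q) ∧ ¬p = 6 ∧ 0 = 0
p ∧ q = 3 ∧ 5 = 3
¬(p ∧ q) = ¬3 = 0
((r ⊃ q) ∧ ¬p) ∨ ¬(p ∧ q) = 0 ∨ 0 = 0
q ∨ p = 5 ∨ 3 = 5
q ∧ (q ∨ p) = 5 ∧ 5 = 5
(((r ⊃ q) ∧ ¬p) ∨ ¬(p ∧ q)) ⊃ (q ∧ (q ∨ p)) = 0 ⊃ 5 = 6
¬((((r ⊃ q) ∧ ¬p) ∨ ¬(p ∧ q)) ⊃ (q ∧ (q ∨ p))) = ¬6 = 0
¬q = ¬5 = 0
¬q ∧ r = 0 ∧ 2 = 0
¬(¬q ∧ r) = ¬0 = 6
q ⊃ r = 5 ⊃ 2 = 2
r ∨ r = 2 ∨ 2 = 2
(q ⊃ r) ∧ (r ∨ r) = 2 ∧ 2 = 2
r ⊃ r = 2 ⊃ 2 = 6
((q ⊃ r) ∧ (r ∨ r)) ∧ (r ⊃ r) = 2 ∧ 6 = 2
¬(¬q ∧ r) ∨ (((q ⊃ r) ∧ (r ∨ r)) ∧ (r ⊃ r)) = 6 ∨ 2 = 6
¬((((r ⊃ q) ∧ ¬p) ∨ ¬(p ∧ q)) ⊃ (q ∧ (q ∨ p))) ⊃ (¬(¬q ∧ r) ∨ (((q ⊃ r) ∧ (r ∨ r)) ∧ (r ⊃ r))) = 0 ⊃ 6 = 6
¬p = ¬3 = 0
¬¬p = ¬0 = 6
¬q = ¬5 = 0
¬¬q = ¬0 = 6
¬¬p ⊃ ¬¬q = 6 ⊃ 6 = 6
¬(¬¬p ⊃ ¬¬q) = ¬6 = 0
r ⊃ p = 2 ⊃ 3 = 6
(r ⊃ p) ⊃ r = 6 ⊃ 2 = 2
r ⊃ q = 2 ⊃ 5 = 6
r ⊃ r = 2 ⊃ 2 = 6
(r ⊃ q) ∧ (r ⊃ r) = 6 ∧ 6 = 6
((r ⊃ p) ⊃ r) ∨ ((r ⊃ q) ∧ (r ⊃ r)) = 2 ∨ 6 = 6
¬p = ¬3 = 0
¬p ∨ p = 0 ∨ 3 = 3
p ∧ (¬p ∨ p) = 3 ∧ 3 = 3
(((r ⊃ p) ⊃ r) ∨ ((r ⊃ q) ∧ (r ⊃ r))) ∧ (p ∧ (¬p ∨ p)) = 6 ∧ 3 = 3
¬(¬¬p ⊃ ¬¬q) ⊃ ((((r ⊃ p) ⊃ r) ∨ ((r ⊃ q) ∧ (r ⊃ r))) ∧ (p ∧ (¬p ∨ p))) = 0 ⊃ 3 = 6
(¬((((r ⊃ q) ∧ ¬p) ∨ ¬(p ∧ q)) ⊃ (q ∧ (q ∨ p))) ⊃ (¬(¬q ∧ r) ∨ (((q ⊃ r) ∧ (r ∨ r)) ∧ (r ⊃ r)))) ∧ (¬(¬¬p ⊃ ¬¬q) ⊃ ((((r ⊃ p) ⊃ r) ∨ ((r ⊃ q) ∧ (r ⊃ r))) ∧ (p ∧ (¬p ∨ p)))) = 6 ∧ 6 = 6

6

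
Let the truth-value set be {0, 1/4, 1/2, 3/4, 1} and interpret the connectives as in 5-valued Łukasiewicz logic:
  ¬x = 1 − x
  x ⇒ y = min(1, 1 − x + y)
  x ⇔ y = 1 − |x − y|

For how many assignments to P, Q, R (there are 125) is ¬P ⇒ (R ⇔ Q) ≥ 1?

value 1: 85 assignments (counts)
value 3/4: 20 assignments
value 1/2: 12 assignments
value 1/4: 6 assignments
value 0: 2 assignments
So 85 of the 125 assignments meet the threshold.

85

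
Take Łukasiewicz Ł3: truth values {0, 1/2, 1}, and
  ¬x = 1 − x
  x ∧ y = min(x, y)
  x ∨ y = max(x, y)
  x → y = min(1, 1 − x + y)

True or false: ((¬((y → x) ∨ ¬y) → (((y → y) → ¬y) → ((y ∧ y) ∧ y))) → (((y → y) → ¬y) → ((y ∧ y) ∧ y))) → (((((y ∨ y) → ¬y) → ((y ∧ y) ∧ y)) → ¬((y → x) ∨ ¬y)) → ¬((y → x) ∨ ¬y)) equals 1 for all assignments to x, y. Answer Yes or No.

Counterexample: take x = 0, y = 1/2.
y → x = 1/2 → 0 = 1/2
¬y = ¬1/2 = 1/2
(y → x) ∨ ¬y = 1/2 ∨ 1/2 = 1/2
¬((y → x) ∨ ¬y) = ¬1/2 = 1/2
y → y = 1/2 → 1/2 = 1
¬y = ¬1/2 = 1/2
(y → y) → ¬y = 1 → 1/2 = 1/2
y ∧ y = 1/2 ∧ 1/2 = 1/2
(y ∧ y) ∧ y = 1/2 ∧ 1/2 = 1/2
((y → y) → ¬y) → ((y ∧ y) ∧ y) = 1/2 → 1/2 = 1
¬((y → x) ∨ ¬y) → (((y → y) → ¬y) → ((y ∧ y) ∧ y)) = 1/2 → 1 = 1
y → y = 1/2 → 1/2 = 1
¬y = ¬1/2 = 1/2
(y → y) → ¬y = 1 → 1/2 = 1/2
y ∧ y = 1/2 ∧ 1/2 = 1/2
(y ∧ y) ∧ y = 1/2 ∧ 1/2 = 1/2
((y → y) → ¬y) → ((y ∧ y) ∧ y) = 1/2 → 1/2 = 1
(¬((y → x) ∨ ¬y) → (((y → y) → ¬y) → ((y ∧ y) ∧ y))) → (((y → y) → ¬y) → ((y ∧ y) ∧ y)) = 1 → 1 = 1
y ∨ y = 1/2 ∨ 1/2 = 1/2
¬y = ¬1/2 = 1/2
(y ∨ y) → ¬y = 1/2 → 1/2 = 1
y ∧ y = 1/2 ∧ 1/2 = 1/2
(y ∧ y) ∧ y = 1/2 ∧ 1/2 = 1/2
((y ∨ y) → ¬y) → ((y ∧ y) ∧ y) = 1 → 1/2 = 1/2
y → x = 1/2 → 0 = 1/2
¬y = ¬1/2 = 1/2
(y → x) ∨ ¬y = 1/2 ∨ 1/2 = 1/2
¬((y → x) ∨ ¬y) = ¬1/2 = 1/2
(((y ∨ y) → ¬y) → ((y ∧ y) ∧ y)) → ¬((y → x) ∨ ¬y) = 1/2 → 1/2 = 1
y → x = 1/2 → 0 = 1/2
¬y = ¬1/2 = 1/2
(y → x) ∨ ¬y = 1/2 ∨ 1/2 = 1/2
¬((y → x) ∨ ¬y) = ¬1/2 = 1/2
((((y ∨ y) → ¬y) → ((y ∧ y) ∧ y)) → ¬((y → x) ∨ ¬y)) → ¬((y → x) ∨ ¬y) = 1 → 1/2 = 1/2
((¬((y → x) ∨ ¬y) → (((y → y) → ¬y) → ((y ∧ y) ∧ y))) → (((y → y) → ¬y) → ((y ∧ y) ∧ y))) → (((((y ∨ y) → ¬y) → ((y ∧ y) ∧ y)) → ¬((y → x) ∨ ¬y)) → ¬((y → x) ∨ ¬y)) = 1 → 1/2 = 1/2
This gives 1/2 ≠ 1.

No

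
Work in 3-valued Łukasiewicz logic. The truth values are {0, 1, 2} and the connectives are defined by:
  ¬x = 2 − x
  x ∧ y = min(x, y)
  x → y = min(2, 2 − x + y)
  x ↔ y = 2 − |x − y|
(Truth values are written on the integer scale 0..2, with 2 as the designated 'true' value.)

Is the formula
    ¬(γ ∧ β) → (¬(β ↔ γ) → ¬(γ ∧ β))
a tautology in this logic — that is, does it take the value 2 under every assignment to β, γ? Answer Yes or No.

β = 0, γ = 0 ↦ 2
β = 0, γ = 1 ↦ 2
β = 0, γ = 2 ↦ 2
β = 1, γ = 0 ↦ 2
β = 1, γ = 1 ↦ 2
β = 1, γ = 2 ↦ 2
β = 2, γ = 0 ↦ 2
β = 2, γ = 1 ↦ 2
β = 2, γ = 2 ↦ 2
Every assignment gives a value ≥ 2.

Yes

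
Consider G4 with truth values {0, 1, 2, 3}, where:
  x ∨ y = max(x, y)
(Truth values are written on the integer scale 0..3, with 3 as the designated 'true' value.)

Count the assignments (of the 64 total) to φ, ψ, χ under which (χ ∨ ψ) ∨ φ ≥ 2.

56

value 3: 37 assignments (counts)
value 2: 19 assignments (counts)
value 1: 7 assignments
value 0: 1 assignment
So 56 of the 64 assignments meet the threshold.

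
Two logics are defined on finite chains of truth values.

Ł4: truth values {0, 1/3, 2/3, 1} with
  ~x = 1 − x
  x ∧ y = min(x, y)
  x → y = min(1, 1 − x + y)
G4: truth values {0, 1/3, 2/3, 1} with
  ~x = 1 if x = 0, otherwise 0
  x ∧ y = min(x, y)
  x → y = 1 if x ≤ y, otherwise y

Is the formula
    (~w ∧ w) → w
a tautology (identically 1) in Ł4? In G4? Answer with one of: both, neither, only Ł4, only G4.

both

In Ł4: every assignment gives 1 — tautology.
In G4: every assignment gives 1 — tautology.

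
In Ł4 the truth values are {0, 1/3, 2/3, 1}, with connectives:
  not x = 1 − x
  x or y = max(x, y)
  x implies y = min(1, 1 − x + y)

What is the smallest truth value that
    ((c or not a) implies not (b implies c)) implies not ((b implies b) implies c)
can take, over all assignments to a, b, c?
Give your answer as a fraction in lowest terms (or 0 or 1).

2/3

Take a = 1/3, b = 1, c = 1/3:
not a = not 1/3 = 2/3
c or not a = 1/3 or 2/3 = 2/3
b implies c = 1 implies 1/3 = 1/3
not (b implies c) = not 1/3 = 2/3
(c or not a) implies not (b implies c) = 2/3 implies 2/3 = 1
b implies b = 1 implies 1 = 1
(b implies b) implies c = 1 implies 1/3 = 1/3
not ((b implies b) implies c) = not 1/3 = 2/3
((c or not a) implies not (b implies c)) implies not ((b implies b) implies c) = 1 implies 2/3 = 2/3
No assignment yields a value below 2/3, so this is the minimum.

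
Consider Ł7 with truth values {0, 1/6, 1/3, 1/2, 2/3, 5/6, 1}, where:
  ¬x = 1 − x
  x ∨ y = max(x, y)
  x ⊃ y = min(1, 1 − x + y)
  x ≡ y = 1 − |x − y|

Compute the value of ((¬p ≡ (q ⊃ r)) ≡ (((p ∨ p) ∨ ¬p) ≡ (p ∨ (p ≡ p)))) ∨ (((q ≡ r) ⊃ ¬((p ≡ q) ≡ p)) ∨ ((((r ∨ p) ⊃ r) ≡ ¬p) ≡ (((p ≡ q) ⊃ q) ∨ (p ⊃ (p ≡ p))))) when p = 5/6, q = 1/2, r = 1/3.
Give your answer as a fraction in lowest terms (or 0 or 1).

2/3

¬p = ¬5/6 = 1/6
q ⊃ r = 1/2 ⊃ 1/3 = 5/6
¬p ≡ (q ⊃ r) = 1/6 ≡ 5/6 = 1/3
p ∨ p = 5/6 ∨ 5/6 = 5/6
¬p = ¬5/6 = 1/6
(p ∨ p) ∨ ¬p = 5/6 ∨ 1/6 = 5/6
p ≡ p = 5/6 ≡ 5/6 = 1
p ∨ (p ≡ p) = 5/6 ∨ 1 = 1
((p ∨ p) ∨ ¬p) ≡ (p ∨ (p ≡ p)) = 5/6 ≡ 1 = 5/6
(¬p ≡ (q ⊃ r)) ≡ (((p ∨ p) ∨ ¬p) ≡ (p ∨ (p ≡ p))) = 1/3 ≡ 5/6 = 1/2
q ≡ r = 1/2 ≡ 1/3 = 5/6
p ≡ q = 5/6 ≡ 1/2 = 2/3
(p ≡ q) ≡ p = 2/3 ≡ 5/6 = 5/6
¬((p ≡ q) ≡ p) = ¬5/6 = 1/6
(q ≡ r) ⊃ ¬((p ≡ q) ≡ p) = 5/6 ⊃ 1/6 = 1/3
r ∨ p = 1/3 ∨ 5/6 = 5/6
(r ∨ p) ⊃ r = 5/6 ⊃ 1/3 = 1/2
¬p = ¬5/6 = 1/6
((r ∨ p) ⊃ r) ≡ ¬p = 1/2 ≡ 1/6 = 2/3
p ≡ q = 5/6 ≡ 1/2 = 2/3
(p ≡ q) ⊃ q = 2/3 ⊃ 1/2 = 5/6
p ≡ p = 5/6 ≡ 5/6 = 1
p ⊃ (p ≡ p) = 5/6 ⊃ 1 = 1
((p ≡ q) ⊃ q) ∨ (p ⊃ (p ≡ p)) = 5/6 ∨ 1 = 1
(((r ∨ p) ⊃ r) ≡ ¬p) ≡ (((p ≡ q) ⊃ q) ∨ (p ⊃ (p ≡ p))) = 2/3 ≡ 1 = 2/3
((q ≡ r) ⊃ ¬((p ≡ q) ≡ p)) ∨ ((((r ∨ p) ⊃ r) ≡ ¬p) ≡ (((p ≡ q) ⊃ q) ∨ (p ⊃ (p ≡ p)))) = 1/3 ∨ 2/3 = 2/3
((¬p ≡ (q ⊃ r)) ≡ (((p ∨ p) ∨ ¬p) ≡ (p ∨ (p ≡ p)))) ∨ (((q ≡ r) ⊃ ¬((p ≡ q) ≡ p)) ∨ ((((r ∨ p) ⊃ r) ≡ ¬p) ≡ (((p ≡ q) ⊃ q) ∨ (p ⊃ (p ≡ p))))) = 1/2 ∨ 2/3 = 2/3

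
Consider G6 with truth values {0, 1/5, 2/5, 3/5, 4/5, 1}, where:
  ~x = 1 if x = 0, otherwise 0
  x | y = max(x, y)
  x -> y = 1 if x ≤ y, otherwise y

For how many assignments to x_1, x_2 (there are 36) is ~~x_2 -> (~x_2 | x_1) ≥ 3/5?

value 1: 11 assignments (counts)
value 4/5: 5 assignments (counts)
value 3/5: 5 assignments (counts)
value 2/5: 5 assignments
value 1/5: 5 assignments
value 0: 5 assignments
So 21 of the 36 assignments meet the threshold.

21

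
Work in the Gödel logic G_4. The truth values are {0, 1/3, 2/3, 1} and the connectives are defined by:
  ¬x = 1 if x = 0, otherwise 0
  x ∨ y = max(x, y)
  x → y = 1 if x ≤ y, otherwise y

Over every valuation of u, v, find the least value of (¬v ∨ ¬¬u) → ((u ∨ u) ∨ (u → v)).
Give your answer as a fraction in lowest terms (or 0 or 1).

Take u = 1/3, v = 0:
¬v = ¬0 = 1
¬u = ¬1/3 = 0
¬¬u = ¬0 = 1
¬v ∨ ¬¬u = 1 ∨ 1 = 1
u ∨ u = 1/3 ∨ 1/3 = 1/3
u → v = 1/3 → 0 = 0
(u ∨ u) ∨ (u → v) = 1/3 ∨ 0 = 1/3
(¬v ∨ ¬¬u) → ((u ∨ u) ∨ (u → v)) = 1 → 1/3 = 1/3
No assignment yields a value below 1/3, so this is the minimum.

1/3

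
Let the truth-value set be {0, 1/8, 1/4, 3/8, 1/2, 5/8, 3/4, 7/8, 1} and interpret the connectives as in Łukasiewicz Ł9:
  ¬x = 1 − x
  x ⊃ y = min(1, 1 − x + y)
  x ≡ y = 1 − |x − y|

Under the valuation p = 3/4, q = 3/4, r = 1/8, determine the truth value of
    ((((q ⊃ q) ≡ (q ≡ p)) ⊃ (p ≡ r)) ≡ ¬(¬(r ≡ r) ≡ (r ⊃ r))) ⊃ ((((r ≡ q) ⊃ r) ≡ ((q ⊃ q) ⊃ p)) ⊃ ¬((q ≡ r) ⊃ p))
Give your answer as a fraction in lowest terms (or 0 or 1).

q ⊃ q = 3/4 ⊃ 3/4 = 1
q ≡ p = 3/4 ≡ 3/4 = 1
(q ⊃ q) ≡ (q ≡ p) = 1 ≡ 1 = 1
p ≡ r = 3/4 ≡ 1/8 = 3/8
((q ⊃ q) ≡ (q ≡ p)) ⊃ (p ≡ r) = 1 ⊃ 3/8 = 3/8
r ≡ r = 1/8 ≡ 1/8 = 1
¬(r ≡ r) = ¬1 = 0
r ⊃ r = 1/8 ⊃ 1/8 = 1
¬(r ≡ r) ≡ (r ⊃ r) = 0 ≡ 1 = 0
¬(¬(r ≡ r) ≡ (r ⊃ r)) = ¬0 = 1
(((q ⊃ q) ≡ (q ≡ p)) ⊃ (p ≡ r)) ≡ ¬(¬(r ≡ r) ≡ (r ⊃ r)) = 3/8 ≡ 1 = 3/8
r ≡ q = 1/8 ≡ 3/4 = 3/8
(r ≡ q) ⊃ r = 3/8 ⊃ 1/8 = 3/4
q ⊃ q = 3/4 ⊃ 3/4 = 1
(q ⊃ q) ⊃ p = 1 ⊃ 3/4 = 3/4
((r ≡ q) ⊃ r) ≡ ((q ⊃ q) ⊃ p) = 3/4 ≡ 3/4 = 1
q ≡ r = 3/4 ≡ 1/8 = 3/8
(q ≡ r) ⊃ p = 3/8 ⊃ 3/4 = 1
¬((q ≡ r) ⊃ p) = ¬1 = 0
(((r ≡ q) ⊃ r) ≡ ((q ⊃ q) ⊃ p)) ⊃ ¬((q ≡ r) ⊃ p) = 1 ⊃ 0 = 0
((((q ⊃ q) ≡ (q ≡ p)) ⊃ (p ≡ r)) ≡ ¬(¬(r ≡ r) ≡ (r ⊃ r))) ⊃ ((((r ≡ q) ⊃ r) ≡ ((q ⊃ q) ⊃ p)) ⊃ ¬((q ≡ r) ⊃ p)) = 3/8 ⊃ 0 = 5/8

5/8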